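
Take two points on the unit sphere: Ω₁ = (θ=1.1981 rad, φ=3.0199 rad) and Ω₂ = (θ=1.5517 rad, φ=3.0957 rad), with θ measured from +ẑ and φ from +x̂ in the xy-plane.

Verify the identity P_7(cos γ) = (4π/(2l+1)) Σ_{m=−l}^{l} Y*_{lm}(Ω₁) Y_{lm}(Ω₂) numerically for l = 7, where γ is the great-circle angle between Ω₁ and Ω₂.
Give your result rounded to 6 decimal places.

Term-by-term m-sum for l=7 (normalisation 4π/15 = 0.837758):
  m=-7: -0.20017 + 0.22872j × -0.47385 - 0.15769j = 0.13092 - 0.07681j  (running Σ = 0.13092 - 0.07681j)
  m=-6: 0.33128 - 0.29656j × 0.03434 + 0.00970j = 0.01425 - 0.00697j  (running Σ = 0.14517 - 0.08378j)
  m=-5: -0.15268 + 0.10636j × 0.35529 + 0.08299j = -0.06307 + 0.02512j  (running Σ = 0.08210 - 0.05867j)
  m=-4: -0.22681 + 0.12004j × -0.04124 - 0.00766j = 0.01027 - 0.00321j  (running Σ = 0.09237 - 0.06188j)
  m=-3: 0.27024 - 0.10329j × -0.32595 - 0.04516j = -0.09275 + 0.02146j  (running Σ = -0.00037 - 0.04042j)
  m=-2: 0.14048 - 0.03488j × 0.04449 + 0.00410j = 0.00639 - 0.00098j  (running Σ = 0.00602 - 0.04139j)
  m=-1: -0.30690 + 0.03753j × 0.31584 + 0.01450j = -0.09748 + 0.00740j  (running Σ = -0.09146 - 0.03399j)
  m=0: -0.10983 + 0.00000j × -0.04549 + 0.00000j = 0.00500 + 0.00000j  (running Σ = -0.08646 - 0.03399j)
  m=1: 0.30690 + 0.03753j × -0.31584 + 0.01450j = -0.09748 - 0.00740j  (running Σ = -0.18394 - 0.04139j)
  m=2: 0.14048 + 0.03488j × 0.04449 - 0.00410j = 0.00639 + 0.00098j  (running Σ = -0.17755 - 0.04042j)
  m=3: -0.27024 - 0.10329j × 0.32595 - 0.04516j = -0.09275 - 0.02146j  (running Σ = -0.27030 - 0.06188j)
  m=4: -0.22681 - 0.12004j × -0.04124 + 0.00766j = 0.01027 + 0.00321j  (running Σ = -0.26002 - 0.05867j)
  m=5: 0.15268 + 0.10636j × -0.35529 + 0.08299j = -0.06307 - 0.02512j  (running Σ = -0.32309 - 0.08378j)
  m=6: 0.33128 + 0.29656j × 0.03434 - 0.00970j = 0.01425 + 0.00697j  (running Σ = -0.30884 - 0.07681j)
  m=7: 0.20017 + 0.22872j × 0.47385 - 0.15769j = 0.13092 + 0.07681j  (running Σ = -0.17792 + 0.00000j)
Accumulated sum -0.17792 + 0.00000j; after 4π/(2l+1) scaling, -0.14905 + 0.00000j ⇒ P_7 = -0.149055

-0.149055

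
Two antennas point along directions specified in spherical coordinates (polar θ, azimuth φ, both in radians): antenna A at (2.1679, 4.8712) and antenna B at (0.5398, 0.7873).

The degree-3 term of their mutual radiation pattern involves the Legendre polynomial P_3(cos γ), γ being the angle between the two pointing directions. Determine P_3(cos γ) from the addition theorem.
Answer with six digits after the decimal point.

0.116963

Summing Y*_{l m}(θ₁,φ₁)·Y_{l m}(θ₂,φ₂) over m ∈ [−3, 3]; prefactor 4π/(2·3+1) = 1.795196:
  [-3]  conj(Y_{3,-3})(Ω₁) = -0.108213+0.209681i ; Y_{3,-3}(Ω₂) = -0.040283-0.039826i ; Δ = +0.012710-0.004137i
  [-2]  conj(Y_{3,-2})(Ω₁) = +0.373307+0.122725i ; Y_{3,-2}(Ω₂) = -0.000881-0.231579i ; Δ = +0.028092-0.086558i
  [-1]  conj(Y_{3,-1})(Ω₁) = +0.024540-0.153224i ; Y_{3,-1}(Ω₂) = +0.314080-0.315277i ; Δ = -0.040601-0.055862i
  [+0]  conj(Y_{3,0})(Ω₁) = +0.297811-0.000000i ; Y_{3,0}(Ω₂) = +0.217423+0.000000i ; Δ = +0.064751+0.000000i
  [+1]  conj(Y_{3,1})(Ω₁) = -0.024540-0.153224i ; Y_{3,1}(Ω₂) = -0.314080-0.315277i ; Δ = -0.040601+0.055862i
  [+2]  conj(Y_{3,2})(Ω₁) = +0.373307-0.122725i ; Y_{3,2}(Ω₂) = -0.000881+0.231579i ; Δ = +0.028092+0.086558i
  [+3]  conj(Y_{3,3})(Ω₁) = +0.108213+0.209681i ; Y_{3,3}(Ω₂) = +0.040283-0.039826i ; Δ = +0.012710+0.004137i
Σ over m = +0.065153+0.000000i; ×(4π/7) → +0.116963+0.000000i. Real part: 0.116963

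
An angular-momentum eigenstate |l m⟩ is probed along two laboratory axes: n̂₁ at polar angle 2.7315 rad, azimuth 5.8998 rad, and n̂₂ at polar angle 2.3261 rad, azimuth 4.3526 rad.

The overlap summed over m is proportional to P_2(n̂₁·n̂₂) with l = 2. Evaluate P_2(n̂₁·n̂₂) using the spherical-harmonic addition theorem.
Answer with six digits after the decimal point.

0.105826

Term-by-term m-sum for l=2 (normalisation 4π/5 = 2.513274):
  term(m=-2) = -0.01256 + 0.00059j   from Y*(Ω₁)=0.04422 - 0.04260j, Y(Ω₂)=-0.15399 - 0.13495j
  term(m=-1) = 0.00257 + 0.10888j   from Y*(Ω₁)=-0.26197 + 0.10566j, Y(Ω₂)=0.13575 - 0.36089j
  term(m=+0) = 0.06208 + 0.00000j   from Y*(Ω₁)=0.48038 + 0.00000j, Y(Ω₂)=0.12924 + 0.00000j
  term(m=+1) = 0.00257 - 0.10888j   from Y*(Ω₁)=0.26197 + 0.10566j, Y(Ω₂)=-0.13575 - 0.36089j
  term(m=+2) = -0.01256 - 0.00059j   from Y*(Ω₁)=0.04422 + 0.04260j, Y(Ω₂)=-0.15399 + 0.13495j
Accumulated sum 0.04211 - 0.00000j; after 4π/(2l+1) scaling, 0.10583 - 0.00000j ⇒ P_2 = 0.105826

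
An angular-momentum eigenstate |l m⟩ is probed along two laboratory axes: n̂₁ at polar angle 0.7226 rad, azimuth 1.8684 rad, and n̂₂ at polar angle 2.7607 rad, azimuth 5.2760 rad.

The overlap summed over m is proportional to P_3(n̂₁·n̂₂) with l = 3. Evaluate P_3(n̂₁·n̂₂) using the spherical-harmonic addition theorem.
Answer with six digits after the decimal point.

-0.633617

Summing Y*_{l m}(θ₁,φ₁)·Y_{l m}(θ₂,φ₂) over m ∈ [−3, 3]; prefactor 4π/(2·3+1) = 1.795196:
  m=-3: +0.093991-0.075694i × -0.021281+0.002567i = -0.001806+0.001852i  (running Σ = -0.001806+0.001852i)
  m=-2: -0.277620-0.187983i × +0.056270-0.118425i = -0.037884+0.022299i  (running Σ = -0.039690+0.024151i)
  m=-1: -0.113635+0.370495i × +0.212389+0.336063i = -0.148644+0.040500i  (running Σ = -0.188334+0.064652i)
  m=0: -0.052298-0.000000i × -0.453484+0.000000i = +0.023716+0.000000i  (running Σ = -0.164618+0.064652i)
  m=1: +0.113635+0.370495i × -0.212389+0.336063i = -0.148644-0.040500i  (running Σ = -0.313262+0.024151i)
  m=2: -0.277620+0.187983i × +0.056270+0.118425i = -0.037884-0.022299i  (running Σ = -0.351146+0.001852i)
  m=3: -0.093991-0.075694i × +0.021281+0.002567i = -0.001806-0.001852i  (running Σ = -0.352952+0.000000i)
Σ over m = -0.352952+0.000000i; ×(4π/7) → -0.633617+0.000000i. Real part: -0.633617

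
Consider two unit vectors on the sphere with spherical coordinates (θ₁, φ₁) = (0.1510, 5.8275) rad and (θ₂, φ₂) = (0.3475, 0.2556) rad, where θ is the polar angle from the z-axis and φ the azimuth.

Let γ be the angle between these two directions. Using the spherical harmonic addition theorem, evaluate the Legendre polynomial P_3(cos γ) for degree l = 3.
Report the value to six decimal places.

Addition theorem: P_3(cos γ) = (4π/7) Σ_m Y*_{lm}(Ω₁) Y_{lm}(Ω₂), m = −3…3:
  m=-3: Y*=+0.000287-0.001391i  Y=+0.011866-0.011433i  product -0.000012-0.000020i
  m=-2: Y*=+0.014007-0.018069i  Y=+0.097192-0.054518i  product +0.000376-0.002520i
  m=-1: Y*=+0.169678-0.083157i  Y=+0.364186-0.095167i  product +0.053880-0.046432i
  m=+0: Y*=+0.696119-0.000000i  Y=+0.498283+0.000000i  product +0.346864+0.000000i
  m=+1: Y*=-0.169678-0.083157i  Y=-0.364186-0.095167i  product +0.053880+0.046432i
  m=+2: Y*=+0.014007+0.018069i  Y=+0.097192+0.054518i  product +0.000376+0.002520i
  m=+3: Y*=-0.000287-0.001391i  Y=-0.011866-0.011433i  product -0.000012+0.000020i
Total Σ_m = +0.455353+0.000000i. Multiply by 1.795196: +0.817447+0.000000i. P_3(cos γ) = 0.817447

0.817447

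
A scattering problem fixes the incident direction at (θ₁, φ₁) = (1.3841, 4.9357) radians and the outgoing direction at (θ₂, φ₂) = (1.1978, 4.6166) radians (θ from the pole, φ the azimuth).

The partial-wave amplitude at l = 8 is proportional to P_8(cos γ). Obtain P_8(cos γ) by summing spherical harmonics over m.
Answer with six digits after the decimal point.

-0.278587

Expand P_8 via completeness: Σ_{m} conj(Y_{8,m}) at Ω₁ times Y_{8,m} at Ω₂ —
  [-8]  conj(Y_{8,-8})(Ω₁) = (-0.095879, 0.437605) ; Y_{8,-8}(Ω₂) = (0.210029, 0.202160) ; Δ = (-0.108604, 0.072526)
  [-7]  conj(Y_{8,-7})(Ω₁) = (-0.338481, 0.002579) ; Y_{8,-7}(Ω₂) = (0.283540, -0.357506) ; Δ = (-0.095051, 0.121740)
  [-6]  conj(Y_{8,-6})(Ω₁) = (0.037475, 0.159384) ; Y_{8,-6}(Ω₂) = (-0.204379, -0.132370) ; Δ = (0.013438, -0.037535)
  [-5]  conj(Y_{8,-5})(Ω₁) = (-0.308527, 0.150653) ; Y_{8,-5}(Ω₂) = (0.096411, -0.185666) ; Δ = (-0.001774, 0.071808)
  [-4]  conj(Y_{8,-4})(Ω₁) = (0.035863, 0.044571) ; Y_{8,-4}(Ω₂) = (-0.308265, -0.124255) ; Δ = (-0.005517, -0.018196)
  [-3]  conj(Y_{8,-3})(Ω₁) = (-0.205403, 0.259299) ; Y_{8,-3}(Ω₂) = (0.017129, -0.057957) ; Δ = (0.011510, 0.016346)
  [-2]  conj(Y_{8,-2})(Ω₁) = (0.007572, 0.003626) ; Y_{8,-2}(Ω₂) = (-0.328247, -0.063666) ; Δ = (-0.002255, -0.001672)
  [-1]  conj(Y_{8,-1})(Ω₁) = (-0.071302, 0.313970) ; Y_{8,-1}(Ω₂) = (-0.000370, 0.003853) ; Δ = (-0.001183, -0.000391)
  [+0]  conj(Y_{8,0})(Ω₁) = (-0.006056, -0.000000) ; Y_{8,0}(Ω₂) = (-0.329330, 0.000000) ; Δ = (0.001995, 0.000000)
  [+1]  conj(Y_{8,1})(Ω₁) = (0.071302, 0.313970) ; Y_{8,1}(Ω₂) = (0.000370, 0.003853) ; Δ = (-0.001183, 0.000391)
  [+2]  conj(Y_{8,2})(Ω₁) = (0.007572, -0.003626) ; Y_{8,2}(Ω₂) = (-0.328247, 0.063666) ; Δ = (-0.002255, 0.001672)
  [+3]  conj(Y_{8,3})(Ω₁) = (0.205403, 0.259299) ; Y_{8,3}(Ω₂) = (-0.017129, -0.057957) ; Δ = (0.011510, -0.016346)
  [+4]  conj(Y_{8,4})(Ω₁) = (0.035863, -0.044571) ; Y_{8,4}(Ω₂) = (-0.308265, 0.124255) ; Δ = (-0.005517, 0.018196)
  [+5]  conj(Y_{8,5})(Ω₁) = (0.308527, 0.150653) ; Y_{8,5}(Ω₂) = (-0.096411, -0.185666) ; Δ = (-0.001774, -0.071808)
  [+6]  conj(Y_{8,6})(Ω₁) = (0.037475, -0.159384) ; Y_{8,6}(Ω₂) = (-0.204379, 0.132370) ; Δ = (0.013438, 0.037535)
  [+7]  conj(Y_{8,7})(Ω₁) = (0.338481, 0.002579) ; Y_{8,7}(Ω₂) = (-0.283540, -0.357506) ; Δ = (-0.095051, -0.121740)
  [+8]  conj(Y_{8,8})(Ω₁) = (-0.095879, -0.437605) ; Y_{8,8}(Ω₂) = (0.210029, -0.202160) ; Δ = (-0.108604, -0.072526)
Σ over m = (-0.376877, 0.000000); ×(4π/17) → (-0.278587, 0.000000). Real part: -0.278587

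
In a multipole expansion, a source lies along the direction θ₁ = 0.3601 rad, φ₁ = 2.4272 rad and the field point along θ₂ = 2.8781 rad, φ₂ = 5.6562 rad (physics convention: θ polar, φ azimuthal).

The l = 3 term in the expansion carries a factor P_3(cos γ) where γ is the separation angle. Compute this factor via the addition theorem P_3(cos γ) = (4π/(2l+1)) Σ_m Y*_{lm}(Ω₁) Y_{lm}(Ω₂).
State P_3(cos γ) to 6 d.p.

-0.970109

Summing Y*_{l m}(θ₁,φ₁)·Y_{l m}(θ₂,φ₂) over m ∈ [−3, 3]; prefactor 4π/(2·3+1) = 1.795196:
  m=-3: (0.009887, 0.015345) × (-0.002250, 0.007020) = (-0.000130, 0.000035)  (running Σ = (-0.000130, 0.000035))
  m=-2: (0.016808, -0.117559) × (-0.020854, -0.063604) = (-0.007828, 0.001383)  (running Σ = (-0.007958, 0.001417))
  m=-1: (-0.290725, 0.252115) × (0.249535, 0.180790) = (-0.118126, 0.010351)  (running Σ = (-0.126084, 0.011769))
  m=0: (0.481668, -0.000000) × (-0.598387, 0.000000) = (-0.288224, 0.000000)  (running Σ = (-0.414308, 0.011769))
  m=1: (0.290725, 0.252115) × (-0.249535, 0.180790) = (-0.118126, -0.010351)  (running Σ = (-0.532434, 0.001417))
  m=2: (0.016808, 0.117559) × (-0.020854, 0.063604) = (-0.007828, -0.001383)  (running Σ = (-0.540262, 0.000035))
  m=3: (-0.009887, 0.015345) × (0.002250, 0.007020) = (-0.000130, -0.000035)  (running Σ = (-0.540392, -0.000000))
Σ over m = (-0.540392, -0.000000); ×(4π/7) → (-0.970109, -0.000000). Real part: -0.970109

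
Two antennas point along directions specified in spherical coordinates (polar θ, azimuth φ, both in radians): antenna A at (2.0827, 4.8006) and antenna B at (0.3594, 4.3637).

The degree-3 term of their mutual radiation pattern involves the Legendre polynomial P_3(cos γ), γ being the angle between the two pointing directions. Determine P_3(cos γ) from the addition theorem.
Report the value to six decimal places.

0.256319

Term-by-term m-sum for l=3 (normalisation 4π/7 = 1.795196):
  m=-3: -0.072311+0.266841i × +0.015710-0.009094i = +0.001291+0.004850i  (running Σ = +0.001291+0.004850i)
  m=-2: +0.374585+0.066779i × -0.090714-0.076002i = -0.028905-0.034527i  (running Σ = -0.027614-0.029677i)
  m=-1: +0.004957-0.056049i × -0.131324+0.361232i = +0.019596+0.009151i  (running Σ = -0.008019-0.020526i)
  m=0: +0.329086-0.000000i × +0.482601+0.000000i = +0.158817+0.000000i  (running Σ = +0.150799-0.020526i)
  m=1: -0.004957-0.056049i × +0.131324+0.361232i = +0.019596-0.009151i  (running Σ = +0.170395-0.029677i)
  m=2: +0.374585-0.066779i × -0.090714+0.076002i = -0.028905+0.034527i  (running Σ = +0.141490+0.004850i)
  m=3: +0.072311+0.266841i × -0.015710-0.009094i = +0.001291-0.004850i  (running Σ = +0.142780+0.000000i)
Total Σ_m = +0.142780+0.000000i. Multiply by 1.795196: +0.256319+0.000000i. P_3(cos γ) = 0.256319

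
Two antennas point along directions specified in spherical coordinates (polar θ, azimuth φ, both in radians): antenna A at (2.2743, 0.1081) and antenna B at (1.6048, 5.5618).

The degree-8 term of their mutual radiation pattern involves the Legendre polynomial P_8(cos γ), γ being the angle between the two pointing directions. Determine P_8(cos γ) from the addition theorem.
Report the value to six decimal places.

0.033142

Summing Y*_{l m}(θ₁,φ₁)·Y_{l m}(θ₂,φ₂) over m ∈ [−8, 8]; prefactor 4π/(2·8+1) = 0.739198:
  m=-8: +0.038244+0.044856i × +0.447234-0.251400i = +0.028381+0.010447i  (running Σ = +0.028381+0.010447i)
  m=-7: -0.145431-0.137315i × -0.023103+0.065875i = +0.012406-0.006408i  (running Σ = +0.040786+0.004039i)
  m=-6: +0.311311+0.235973i × +0.138119+0.341754i = -0.037647+0.138984i  (running Σ = +0.003140+0.143023i)
  m=-5: -0.381178-0.228748i × -0.073475-0.036893i = +0.019568+0.030870i  (running Σ = +0.022708+0.173893i)
  m=-4: +0.156061+0.072027i × -0.316723+0.082917i = -0.055400-0.009872i  (running Σ = -0.032693+0.164021i)
  m=-3: +0.249541+0.083888i × +0.049229-0.072993i = +0.018408-0.014085i  (running Σ = -0.014285+0.149936i)
  m=-2: -0.321163-0.070538i × -0.039573-0.307412i = -0.008975+0.101521i  (running Σ = -0.023260+0.251456i)
  m=-1: -0.121561-0.013192i × +0.067979+0.059789i = -0.007475-0.008165i  (running Σ = -0.030735+0.243292i)
  m=0: +0.348668-0.000000i × +0.304888+0.000000i = +0.106304+0.000000i  (running Σ = +0.075570+0.243292i)
  m=1: +0.121561-0.013192i × -0.067979+0.059789i = -0.007475+0.008165i  (running Σ = +0.068095+0.251456i)
  m=2: -0.321163+0.070538i × -0.039573+0.307412i = -0.008975-0.101521i  (running Σ = +0.059120+0.149936i)
  m=3: -0.249541+0.083888i × -0.049229-0.072993i = +0.018408+0.014085i  (running Σ = +0.077528+0.164021i)
  m=4: +0.156061-0.072027i × -0.316723-0.082917i = -0.055400+0.009872i  (running Σ = +0.022127+0.173893i)
  m=5: +0.381178-0.228748i × +0.073475-0.036893i = +0.019568-0.030870i  (running Σ = +0.041695+0.143023i)
  m=6: +0.311311-0.235973i × +0.138119-0.341754i = -0.037647-0.138984i  (running Σ = +0.004049+0.004039i)
  m=7: +0.145431-0.137315i × +0.023103+0.065875i = +0.012406+0.006408i  (running Σ = +0.016454+0.010447i)
  m=8: +0.038244-0.044856i × +0.447234+0.251400i = +0.028381-0.010447i  (running Σ = +0.044835+0.000000i)
Total Σ_m = +0.044835+0.000000i. Multiply by 0.739198: +0.033142+0.000000i. P_8(cos γ) = 0.033142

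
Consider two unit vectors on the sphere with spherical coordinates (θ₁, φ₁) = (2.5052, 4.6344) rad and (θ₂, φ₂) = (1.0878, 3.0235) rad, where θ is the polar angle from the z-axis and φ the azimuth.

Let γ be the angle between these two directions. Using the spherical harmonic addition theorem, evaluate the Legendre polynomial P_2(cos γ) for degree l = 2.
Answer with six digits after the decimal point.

Expand P_2 via completeness: Σ_{m} conj(Y_{2,m}) at Ω₁ times Y_{2,m} at Ω₂ —
  m=-2: Y*=-0.13477 + 0.02119j  Y=0.29454 + 0.07089j  product -0.04120 - 0.00331j
  m=-1: Y*=0.02877 + 0.36813j  Y=-0.31554 - 0.03744j  product 0.00470 - 0.11724j
  m=+0: Y*=0.29660 + 0.00000j  Y=-0.11130 + 0.00000j  product -0.03301 + 0.00000j
  m=+1: Y*=-0.02877 + 0.36813j  Y=0.31554 - 0.03744j  product 0.00470 + 0.11724j
  m=+2: Y*=-0.13477 - 0.02119j  Y=0.29454 - 0.07089j  product -0.04120 + 0.00331j
Accumulated sum -0.10600 - 0.00000j; after 4π/(2l+1) scaling, -0.26641 - 0.00000j ⇒ P_2 = -0.266412

-0.266412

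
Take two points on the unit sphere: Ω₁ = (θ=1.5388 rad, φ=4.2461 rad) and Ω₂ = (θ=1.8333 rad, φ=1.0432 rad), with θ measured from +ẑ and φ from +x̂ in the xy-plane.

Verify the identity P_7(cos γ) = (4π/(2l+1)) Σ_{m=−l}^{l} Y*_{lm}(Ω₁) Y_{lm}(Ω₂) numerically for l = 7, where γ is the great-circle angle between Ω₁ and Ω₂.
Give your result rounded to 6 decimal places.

-0.348211

Expand P_7 via completeness: Σ_{m} conj(Y_{7,m}) at Ω₁ times Y_{7,m} at Ω₂ —
  [-7]  conj(Y_{7,-7})(Ω₁) = (-0.060849, -0.494521) ; Y_{7,-7}(Ω₂) = (0.205304, -0.333673) ; Δ = (-0.177501, -0.081223)
  [-6]  conj(Y_{7,-6})(Ω₁) = (0.056178, 0.020116) ; Y_{7,-6}(Ω₂) = (-0.393777, -0.009447) ; Δ = (-0.021931, -0.008452)
  [-5]  conj(Y_{7,-5})(Ω₁) = (0.261592, -0.248954) ; Y_{7,-5}(Ω₂) = (-0.018532, -0.033633) ; Δ = (-0.013221, -0.004185)
  [-4]  conj(Y_{7,-4})(Ω₁) = (0.020301, 0.066965) ; Y_{7,-4}(Ω₂) = (-0.180821, 0.301936) ; Δ = (-0.023890, -0.005979)
  [-3]  conj(Y_{7,-3})(Ω₁) = (0.319169, 0.055422) ; Y_{7,-3}(Ω₂) = (0.079312, 0.000951) ; Δ = (0.025261, 0.004699)
  [-2]  conj(Y_{7,-2})(Ω₁) = (-0.044349, 0.059787) ; Y_{7,-2}(Ω₂) = (0.153866, 0.271494) ; Δ = (-0.023056, -0.002841)
  [-1]  conj(Y_{7,-1})(Ω₁) = (0.139557, 0.277280) ; Y_{7,-1}(Ω₂) = (0.061405, -0.105382) ; Δ = (0.037790, 0.002320)
  [+0]  conj(Y_{7,0})(Ω₁) = (-0.075754, -0.000000) ; Y_{7,0}(Ω₂) = (0.297682, 0.000000) ; Δ = (-0.022551, -0.000000)
  [+1]  conj(Y_{7,1})(Ω₁) = (-0.139557, 0.277280) ; Y_{7,1}(Ω₂) = (-0.061405, -0.105382) ; Δ = (0.037790, -0.002320)
  [+2]  conj(Y_{7,2})(Ω₁) = (-0.044349, -0.059787) ; Y_{7,2}(Ω₂) = (0.153866, -0.271494) ; Δ = (-0.023056, 0.002841)
  [+3]  conj(Y_{7,3})(Ω₁) = (-0.319169, 0.055422) ; Y_{7,3}(Ω₂) = (-0.079312, 0.000951) ; Δ = (0.025261, -0.004699)
  [+4]  conj(Y_{7,4})(Ω₁) = (0.020301, -0.066965) ; Y_{7,4}(Ω₂) = (-0.180821, -0.301936) ; Δ = (-0.023890, 0.005979)
  [+5]  conj(Y_{7,5})(Ω₁) = (-0.261592, -0.248954) ; Y_{7,5}(Ω₂) = (0.018532, -0.033633) ; Δ = (-0.013221, 0.004185)
  [+6]  conj(Y_{7,6})(Ω₁) = (0.056178, -0.020116) ; Y_{7,6}(Ω₂) = (-0.393777, 0.009447) ; Δ = (-0.021931, 0.008452)
  [+7]  conj(Y_{7,7})(Ω₁) = (0.060849, -0.494521) ; Y_{7,7}(Ω₂) = (-0.205304, -0.333673) ; Δ = (-0.177501, 0.081223)
Total Σ_m = (-0.415646, 0.000000). Multiply by 0.837758: (-0.348211, 0.000000). P_7(cos γ) = -0.348211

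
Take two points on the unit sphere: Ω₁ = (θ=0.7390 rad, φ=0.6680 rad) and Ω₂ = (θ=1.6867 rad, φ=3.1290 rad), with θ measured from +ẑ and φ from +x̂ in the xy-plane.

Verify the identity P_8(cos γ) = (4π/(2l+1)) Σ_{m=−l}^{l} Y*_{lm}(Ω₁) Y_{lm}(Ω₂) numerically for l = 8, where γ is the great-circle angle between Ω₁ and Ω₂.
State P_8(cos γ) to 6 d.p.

0.225336

Expand P_8 via completeness: Σ_{m} conj(Y_{8,m}) at Ω₁ times Y_{8,m} at Ω₂ —
  m=-8: Y*=+0.012891-0.017621i  Y=+0.485928+0.049119i  product +0.007130-0.007929i
  m=-7: Y*=-0.003487-0.095775i  Y=+0.226568+0.020024i  product +0.001128-0.021769i
  m=-6: Y*=-0.163757-0.192696i  Y=-0.288169-0.021814i  product +0.042986+0.059101i
  m=-5: Y*=-0.424350-0.085317i  Y=-0.254027-0.016016i  product +0.106430+0.028469i
  m=-4: Y*=-0.384730+0.195233i  Y=+0.218351+0.011008i  product -0.086155+0.038394i
  m=-3: Y*=-0.036109+0.078073i  Y=+0.263057+0.009942i  product -0.010275+0.020179i
  m=-2: Y*=-0.079480-0.332264i  Y=-0.185760-0.004679i  product +0.013209+0.062093i
  m=-1: Y*=-0.206288-0.162762i  Y=-0.265935-0.003349i  product +0.054314+0.043975i
  m=+0: Y*=+0.268893-0.000000i  Y=+0.175921+0.000000i  product +0.047304+0.000000i
  m=+1: Y*=+0.206288-0.162762i  Y=+0.265935-0.003349i  product +0.054314-0.043975i
  m=+2: Y*=-0.079480+0.332264i  Y=-0.185760+0.004679i  product +0.013209-0.062093i
  m=+3: Y*=+0.036109+0.078073i  Y=-0.263057+0.009942i  product -0.010275-0.020179i
  m=+4: Y*=-0.384730-0.195233i  Y=+0.218351-0.011008i  product -0.086155-0.038394i
  m=+5: Y*=+0.424350-0.085317i  Y=+0.254027-0.016016i  product +0.106430-0.028469i
  m=+6: Y*=-0.163757+0.192696i  Y=-0.288169+0.021814i  product +0.042986-0.059101i
  m=+7: Y*=+0.003487-0.095775i  Y=-0.226568+0.020024i  product +0.001128+0.021769i
  m=+8: Y*=+0.012891+0.017621i  Y=+0.485928-0.049119i  product +0.007130+0.007929i
Σ over m = +0.304838+0.000000i; ×(4π/17) → +0.225336+0.000000i. Real part: 0.225336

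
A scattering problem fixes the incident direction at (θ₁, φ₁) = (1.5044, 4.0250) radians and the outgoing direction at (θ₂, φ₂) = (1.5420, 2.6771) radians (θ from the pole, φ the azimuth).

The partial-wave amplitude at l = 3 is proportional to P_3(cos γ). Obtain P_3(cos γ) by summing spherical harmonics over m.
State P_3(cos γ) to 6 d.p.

-0.306085

Expand P_3 via completeness: Σ_{m} conj(Y_{3,m}) at Ω₁ times Y_{3,m} at Ω₂ —
  [-3]  conj(Y_{3,-3})(Ω₁) = (0.365435, -0.195562) ; Y_{3,-3}(Ω₂) = (-0.073503, -0.410171) ; Δ = (-0.107075, -0.135516)
  [-2]  conj(Y_{3,-2})(Ω₁) = (-0.013148, 0.066215) ; Y_{3,-2}(Ω₂) = (0.017601, 0.023551) ; Δ = (-0.001791, 0.000856)
  [-1]  conj(Y_{3,-1})(Ω₁) = (0.200109, 0.243752) ; Y_{3,-1}(Ω₂) = (0.287622, 0.144115) ; Δ = (0.022428, 0.098947)
  [+0]  conj(Y_{3,0})(Ω₁) = (-0.073733, -0.000000) ; Y_{3,0}(Ω₂) = (-0.032189, 0.000000) ; Δ = (0.002373, 0.000000)
  [+1]  conj(Y_{3,1})(Ω₁) = (-0.200109, 0.243752) ; Y_{3,1}(Ω₂) = (-0.287622, 0.144115) ; Δ = (0.022428, -0.098947)
  [+2]  conj(Y_{3,2})(Ω₁) = (-0.013148, -0.066215) ; Y_{3,2}(Ω₂) = (0.017601, -0.023551) ; Δ = (-0.001791, -0.000856)
  [+3]  conj(Y_{3,3})(Ω₁) = (-0.365435, -0.195562) ; Y_{3,3}(Ω₂) = (0.073503, -0.410171) ; Δ = (-0.107075, 0.135516)
Accumulated sum (-0.170502, 0.000000); after 4π/(2l+1) scaling, (-0.306085, 0.000000) ⇒ P_3 = -0.306085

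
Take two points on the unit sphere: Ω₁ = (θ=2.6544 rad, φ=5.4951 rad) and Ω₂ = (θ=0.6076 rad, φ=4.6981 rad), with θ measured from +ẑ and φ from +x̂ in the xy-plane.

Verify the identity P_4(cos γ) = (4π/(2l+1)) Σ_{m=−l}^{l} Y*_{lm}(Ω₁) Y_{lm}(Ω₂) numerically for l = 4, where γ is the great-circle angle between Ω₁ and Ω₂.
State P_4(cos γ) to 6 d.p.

-0.344823

Term-by-term m-sum for l=4 (normalisation 4π/9 = 1.396263):
  [-4]  conj(Y_{4,-4})(Ω₁) = (-0.021254, 0.000228) ; Y_{4,-4}(Ω₂) = (0.046932, 0.002685) ; Δ = (-0.000998, -0.000046)
  [-3]  conj(Y_{4,-3})(Ω₁) = (0.080886, 0.079593) ; Y_{4,-3}(Ω₂) = (0.008194, -0.191039) ; Δ = (0.015868, -0.014800)
  [-2]  conj(Y_{4,-2})(Ω₁) = (-0.001760, -0.327409) ; Y_{4,-2}(Ω₂) = (-0.405263, -0.011585) ; Δ = (-0.003080, 0.132707)
  [-1]  conj(Y_{4,-1})(Ω₁) = (-0.340321, 0.342155) ; Y_{4,-1}(Ω₂) = (-0.005445, 0.381035) ; Δ = (-0.128520, -0.131537)
  [+0]  conj(Y_{4,0})(Ω₁) = (0.096757, -0.000000) ; Y_{4,0}(Ω₂) = (-0.139537, 0.000000) ; Δ = (-0.013501, 0.000000)
  [+1]  conj(Y_{4,1})(Ω₁) = (0.340321, 0.342155) ; Y_{4,1}(Ω₂) = (0.005445, 0.381035) ; Δ = (-0.128520, 0.131537)
  [+2]  conj(Y_{4,2})(Ω₁) = (-0.001760, 0.327409) ; Y_{4,2}(Ω₂) = (-0.405263, 0.011585) ; Δ = (-0.003080, -0.132707)
  [+3]  conj(Y_{4,3})(Ω₁) = (-0.080886, 0.079593) ; Y_{4,3}(Ω₂) = (-0.008194, -0.191039) ; Δ = (0.015868, 0.014800)
  [+4]  conj(Y_{4,4})(Ω₁) = (-0.021254, -0.000228) ; Y_{4,4}(Ω₂) = (0.046932, -0.002685) ; Δ = (-0.000998, 0.000046)
Accumulated sum (-0.246961, 0.000000); after 4π/(2l+1) scaling, (-0.344823, 0.000000) ⇒ P_4 = -0.344823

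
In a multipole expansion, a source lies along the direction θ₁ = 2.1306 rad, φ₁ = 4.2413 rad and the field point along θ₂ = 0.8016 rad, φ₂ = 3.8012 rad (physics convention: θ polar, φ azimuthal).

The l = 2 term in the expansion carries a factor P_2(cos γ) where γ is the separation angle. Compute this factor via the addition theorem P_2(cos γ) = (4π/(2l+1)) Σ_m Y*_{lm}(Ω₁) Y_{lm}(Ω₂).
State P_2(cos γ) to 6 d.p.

-0.450623

Term-by-term m-sum for l=2 (normalisation 4π/5 = 2.513274):
  m=-2: (-0.163091, 0.224333) × (0.049636, -0.193117) = (0.035227, 0.042631)  (running Σ = (0.035227, 0.042631))
  m=-1: (0.157770, 0.309755) × (-0.305086, 0.236587) = (-0.121417, -0.057176)  (running Σ = (-0.086190, -0.014545))
  m=0: (-0.048587, -0.000000) × (0.142369, 0.000000) = (-0.006917, -0.000000)  (running Σ = (-0.093107, -0.014545))
  m=1: (-0.157770, 0.309755) × (0.305086, 0.236587) = (-0.121417, 0.057176)  (running Σ = (-0.214525, 0.042631))
  m=2: (-0.163091, -0.224333) × (0.049636, 0.193117) = (0.035227, -0.042631)  (running Σ = (-0.179297, 0.000000))
Σ over m = (-0.179297, 0.000000); ×(4π/5) → (-0.450623, 0.000000). Real part: -0.450623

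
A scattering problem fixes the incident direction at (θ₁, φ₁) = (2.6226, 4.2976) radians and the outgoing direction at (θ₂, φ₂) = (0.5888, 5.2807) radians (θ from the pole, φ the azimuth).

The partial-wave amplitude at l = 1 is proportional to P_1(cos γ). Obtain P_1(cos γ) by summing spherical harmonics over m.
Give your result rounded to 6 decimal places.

Summing Y*_{l m}(θ₁,φ₁)·Y_{l m}(θ₂,φ₂) over m ∈ [−1, 1]; prefactor 4π/(2·1+1) = 4.188790:
  [-1]  conj(Y_{1,-1})(Ω₁) = (-0.069060, -0.156835) ; Y_{1,-1}(Ω₂) = (0.103269, 0.161714) ; Δ = (0.018231, -0.027364)
  [+0]  conj(Y_{1,0})(Ω₁) = (-0.424263, -0.000000) ; Y_{1,0}(Ω₂) = (0.406326, 0.000000) ; Δ = (-0.172389, -0.000000)
  [+1]  conj(Y_{1,1})(Ω₁) = (0.069060, -0.156835) ; Y_{1,1}(Ω₂) = (-0.103269, 0.161714) ; Δ = (0.018231, 0.027364)
Σ over m = (-0.135927, 0.000000); ×(4π/3) → (-0.569372, 0.000000). Real part: -0.569372

-0.569372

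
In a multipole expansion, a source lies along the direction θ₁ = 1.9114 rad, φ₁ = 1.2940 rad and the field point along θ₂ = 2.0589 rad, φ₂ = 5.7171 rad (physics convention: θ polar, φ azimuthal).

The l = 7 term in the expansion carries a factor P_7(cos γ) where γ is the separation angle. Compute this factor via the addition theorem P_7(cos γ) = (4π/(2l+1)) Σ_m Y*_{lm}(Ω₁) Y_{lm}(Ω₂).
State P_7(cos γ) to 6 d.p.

Term-by-term m-sum for l=7 (normalisation 4π/15 = 0.837758):
  m=-7: (-0.308499, 0.118513) × (-0.142875, -0.153430) = (0.062260, 0.030400)  (running Σ = (0.062260, 0.030400))
  m=-6: (-0.039381, -0.436478) × (0.403046, 0.105029) = (0.029970, -0.180057)  (running Σ = (0.092231, -0.149656))
  m=-5: (0.120890, 0.022850) × (-0.348995, 0.112242) = (-0.044755, 0.005594)  (running Σ = (0.047476, -0.144062))
  m=-4: (0.134051, -0.268126) × (-0.018889, 0.022722) = (0.003560, 0.008111)  (running Σ = (0.051036, -0.135952))
  m=-3: (0.176738, 0.161509) × (0.044557, -0.347680) = (0.064029, -0.054252)  (running Σ = (0.115065, -0.190204))
  m=-2: (0.177960, -0.109990) × (0.055297, 0.117877) = (0.022806, 0.014895)  (running Σ = (0.137871, -0.175308))
  m=-1: (0.073987, 0.260436) × (0.252916, 0.160718) = (-0.023144, 0.077759)  (running Σ = (0.114726, -0.097549))
  m=0: (0.179792, -0.000000) × (-0.170380, 0.000000) = (-0.030633, 0.000000)  (running Σ = (0.084094, -0.097549))
  m=1: (-0.073987, 0.260436) × (-0.252916, 0.160718) = (-0.023144, -0.077759)  (running Σ = (0.060949, -0.175308))
  m=2: (0.177960, 0.109990) × (0.055297, -0.117877) = (0.022806, -0.014895)  (running Σ = (0.083755, -0.190204))
  m=3: (-0.176738, 0.161509) × (-0.044557, -0.347680) = (0.064029, 0.054252)  (running Σ = (0.147784, -0.135952))
  m=4: (0.134051, 0.268126) × (-0.018889, -0.022722) = (0.003560, -0.008111)  (running Σ = (0.151344, -0.144062))
  m=5: (-0.120890, 0.022850) × (0.348995, 0.112242) = (-0.044755, -0.005594)  (running Σ = (0.106589, -0.149656))
  m=6: (-0.039381, 0.436478) × (0.403046, -0.105029) = (0.029970, 0.180057)  (running Σ = (0.136560, 0.030400))
  m=7: (0.308499, 0.118513) × (0.142875, -0.153430) = (0.062260, -0.030400)  (running Σ = (0.198820, 0.000000))
Σ over m = (0.198820, 0.000000); ×(4π/15) → (0.166563, 0.000000). Real part: 0.166563

0.166563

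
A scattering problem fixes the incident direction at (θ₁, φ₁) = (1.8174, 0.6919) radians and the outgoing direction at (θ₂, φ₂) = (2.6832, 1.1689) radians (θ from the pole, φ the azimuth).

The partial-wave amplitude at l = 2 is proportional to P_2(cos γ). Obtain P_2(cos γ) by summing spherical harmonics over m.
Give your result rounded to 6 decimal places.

0.040236

Expand P_2 via completeness: Σ_{m} conj(Y_{2,m}) at Ω₁ times Y_{2,m} at Ω₂ —
  term(m=-2) = 0.01589 - 0.02241j   from Y*(Ω₁)=0.06753 + 0.35692j, Y(Ω₂)=-0.05249 - 0.05446j
  term(m=-1) = 0.04981 - 0.02574j   from Y*(Ω₁)=-0.14083 - 0.11668j, Y(Ω₂)=-0.11992 + 0.28214j
  term(m=+0) = -0.11539 + 0.00000j   from Y*(Ω₁)=-0.25901 + 0.00000j, Y(Ω₂)=0.44551 + 0.00000j
  term(m=+1) = 0.04981 + 0.02574j   from Y*(Ω₁)=0.14083 - 0.11668j, Y(Ω₂)=0.11992 + 0.28214j
  term(m=+2) = 0.01589 + 0.02241j   from Y*(Ω₁)=0.06753 - 0.35692j, Y(Ω₂)=-0.05249 + 0.05446j
Total Σ_m = 0.01601 + 0.00000j. Multiply by 2.513274: 0.04024 + 0.00000j. P_2(cos γ) = 0.040236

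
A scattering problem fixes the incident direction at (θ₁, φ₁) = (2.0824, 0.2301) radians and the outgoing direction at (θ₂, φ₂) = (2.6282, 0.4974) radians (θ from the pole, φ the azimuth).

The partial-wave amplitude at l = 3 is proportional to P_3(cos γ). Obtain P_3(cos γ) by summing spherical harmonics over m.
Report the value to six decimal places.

0.219881

Expand P_3 via completeness: Σ_{m} conj(Y_{3,m}) at Ω₁ times Y_{3,m} at Ω₂ —
  m=-3: +0.213277+0.176133i × +0.003881-0.049275i = +0.009507-0.009826i  (running Σ = +0.009507-0.009826i)
  m=-2: -0.340839-0.168953i × -0.116961+0.180089i = +0.070291-0.041620i  (running Σ = +0.079798-0.051446i)
  m=-1: +0.054442+0.012753i × +0.389731-0.211597i = +0.023916-0.006550i  (running Σ = +0.103715-0.057996i)
  m=0: +0.329145-0.000000i × -0.258081+0.000000i = -0.084946+0.000000i  (running Σ = +0.018768-0.057996i)
  m=1: -0.054442+0.012753i × -0.389731-0.211597i = +0.023916+0.006550i  (running Σ = +0.042685-0.051446i)
  m=2: -0.340839+0.168953i × -0.116961-0.180089i = +0.070291+0.041620i  (running Σ = +0.112976-0.009826i)
  m=3: -0.213277+0.176133i × -0.003881-0.049275i = +0.009507+0.009826i  (running Σ = +0.122483+0.000000i)
Σ over m = +0.122483+0.000000i; ×(4π/7) → +0.219881+0.000000i. Real part: 0.219881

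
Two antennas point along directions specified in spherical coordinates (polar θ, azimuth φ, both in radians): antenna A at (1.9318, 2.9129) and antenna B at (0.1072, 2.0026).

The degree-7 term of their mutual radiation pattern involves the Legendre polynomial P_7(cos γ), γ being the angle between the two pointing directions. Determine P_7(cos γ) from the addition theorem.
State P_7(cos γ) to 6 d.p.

0.238736

Addition theorem: P_7(cos γ) = (4π/15) Σ_m Y*_{lm}(Ω₁) Y_{lm}(Ω₂), m = −7…7:
  term(m=-7) = 0.00000 + 0.00000j   from Y*(Ω₁)=0.00942 + 0.31351j, Y(Ω₂)=0.00000 - 0.00000j
  term(m=-6) = -0.00000 + 0.00000j   from Y*(Ω₁)=-0.08744 + 0.43437j, Y(Ω₂)=0.00000 + 0.00000j
  term(m=-5) = -0.00000 - 0.00001j   from Y*(Ω₁)=-0.06778 + 0.14883j, Y(Ω₂)=-0.00005 + 0.00003j
  term(m=-4) = -0.00023 - 0.00012j   from Y*(Ω₁)=0.16692 - 0.21684j, Y(Ω₂)=-0.00015 - 0.00093j
  term(m=-3) = 0.00262 - 0.00114j   from Y*(Ω₁)=0.21086 - 0.17265j, Y(Ω₂)=0.01011 + 0.00286j
  term(m=-2) = 0.00343 - 0.01345j   from Y*(Ω₁)=-0.15199 + 0.07481j, Y(Ω₂)=-0.05323 + 0.06228j
  term(m=-1) = 0.07368 + 0.09484j   from Y*(Ω₁)=-0.28932 + 0.06734j, Y(Ω₂)=-0.16920 - 0.36719j
  term(m=+0) = 0.12596 + 0.00000j   from Y*(Ω₁)=0.13637 + 0.00000j, Y(Ω₂)=0.92364 + 0.00000j
  term(m=+1) = 0.07368 - 0.09484j   from Y*(Ω₁)=0.28932 + 0.06734j, Y(Ω₂)=0.16920 - 0.36719j
  term(m=+2) = 0.00343 + 0.01345j   from Y*(Ω₁)=-0.15199 - 0.07481j, Y(Ω₂)=-0.05323 - 0.06228j
  term(m=+3) = 0.00262 + 0.00114j   from Y*(Ω₁)=-0.21086 - 0.17265j, Y(Ω₂)=-0.01011 + 0.00286j
  term(m=+4) = -0.00023 + 0.00012j   from Y*(Ω₁)=0.16692 + 0.21684j, Y(Ω₂)=-0.00015 + 0.00093j
  term(m=+5) = -0.00000 + 0.00001j   from Y*(Ω₁)=0.06778 + 0.14883j, Y(Ω₂)=0.00005 + 0.00003j
  term(m=+6) = -0.00000 - 0.00000j   from Y*(Ω₁)=-0.08744 - 0.43437j, Y(Ω₂)=0.00000 - 0.00000j
  term(m=+7) = 0.00000 - 0.00000j   from Y*(Ω₁)=-0.00942 + 0.31351j, Y(Ω₂)=-0.00000 - 0.00000j
Σ over m = 0.28497 + 0.00000j; ×(4π/15) → 0.23874 + 0.00000j. Real part: 0.238736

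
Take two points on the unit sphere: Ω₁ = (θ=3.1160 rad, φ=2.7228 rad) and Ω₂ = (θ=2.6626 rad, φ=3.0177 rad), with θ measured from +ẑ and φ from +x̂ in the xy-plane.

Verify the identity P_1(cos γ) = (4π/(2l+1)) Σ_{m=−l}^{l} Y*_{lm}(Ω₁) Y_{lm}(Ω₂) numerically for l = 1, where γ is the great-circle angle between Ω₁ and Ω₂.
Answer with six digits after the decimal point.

Expand P_1 via completeness: Σ_{m} conj(Y_{1,m}) at Ω₁ times Y_{1,m} at Ω₂ —
  m=-1: Y*=(-0.008077, 0.003595)  Y=(-0.158013, -0.019677)  product (0.001347, -0.000409)
  m=+0: Y*=(-0.488443, -0.000000)  Y=(-0.433615, 0.000000)  product (0.211796, 0.000000)
  m=+1: Y*=(0.008077, 0.003595)  Y=(0.158013, -0.019677)  product (0.001347, 0.000409)
Total Σ_m = (0.214490, 0.000000). Multiply by 4.188790: (0.898454, 0.000000). P_1(cos γ) = 0.898454

0.898454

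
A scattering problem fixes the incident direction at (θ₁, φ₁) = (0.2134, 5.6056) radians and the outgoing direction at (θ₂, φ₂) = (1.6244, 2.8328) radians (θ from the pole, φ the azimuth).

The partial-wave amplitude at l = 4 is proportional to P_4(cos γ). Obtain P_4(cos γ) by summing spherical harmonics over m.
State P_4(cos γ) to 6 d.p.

0.158318

Expand P_4 via completeness: Σ_{m} conj(Y_{4,m}) at Ω₁ times Y_{4,m} at Ω₂ —
  m=-4: (-0.000809, -0.000372) × (0.144917, 0.415446) = (0.000037, -0.000390)  (running Σ = (0.000037, -0.000390))
  m=-3: (-0.005179, -0.010402) × (0.040113, 0.053382) = (0.000348, -0.000694)  (running Σ = (0.000385, -0.001084))
  m=-2: (0.018254, -0.083339) × (-0.266482, -0.189274) = (-0.020638, 0.018753)  (running Σ = (-0.020253, 0.017670))
  m=-1: (0.281200, -0.226275) × (-0.071856, -0.022922) = (-0.025393, 0.009814)  (running Σ = (-0.045646, 0.027483))
  m=0: (0.663943, -0.000000) × (0.308277, 0.000000) = (0.204678, 0.000000)  (running Σ = (0.159033, 0.027483))
  m=1: (-0.281200, -0.226275) × (0.071856, -0.022922) = (-0.025393, -0.009814)  (running Σ = (0.133640, 0.017670))
  m=2: (0.018254, 0.083339) × (-0.266482, 0.189274) = (-0.020638, -0.018753)  (running Σ = (0.113002, -0.001084))
  m=3: (0.005179, -0.010402) × (-0.040113, 0.053382) = (0.000348, 0.000694)  (running Σ = (0.113349, -0.000390))
  m=4: (-0.000809, 0.000372) × (0.144917, -0.415446) = (0.000037, 0.000390)  (running Σ = (0.113387, -0.000000))
Accumulated sum (0.113387, -0.000000); after 4π/(2l+1) scaling, (0.158318, -0.000000) ⇒ P_4 = 0.158318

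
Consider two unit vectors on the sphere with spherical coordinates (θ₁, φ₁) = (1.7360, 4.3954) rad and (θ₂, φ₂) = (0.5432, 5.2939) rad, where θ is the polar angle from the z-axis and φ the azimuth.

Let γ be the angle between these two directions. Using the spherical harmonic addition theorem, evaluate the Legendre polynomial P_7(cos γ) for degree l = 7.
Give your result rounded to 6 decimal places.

-0.285252

Addition theorem: P_7(cos γ) = (4π/15) Σ_m Y*_{lm}(Ω₁) Y_{lm}(Ω₂), m = −7…7:
  term(m=-7) = +0.002239-0.000014i   from Y*(Ω₁)=+0.362164-0.274250i, Y(Ω₂)=+0.003948+0.002950i
  term(m=-6) = -0.005433-0.006738i   from Y*(Ω₁)=-0.092136-0.267997i, Y(Ω₂)=+0.028717-0.010400i
  term(m=-5) = +0.005593-0.025026i   from Y*(Ω₁)=+0.222139-0.003143i, Y(Ω₂)=+0.026769-0.112281i
  term(m=-4) = -0.079644+0.038709i   from Y*(Ω₁)=+0.090236-0.288801i, Y(Ω₂)=-0.200614-0.213091i
  term(m=-3) = -0.060696-0.029027i   from Y*(Ω₁)=+0.114049+0.081391i, Y(Ω₂)=-0.472954+0.083006i
  term(m=-2) = +0.027260+0.118450i   from Y*(Ω₁)=+0.244650-0.179873i, Y(Ω₂)=-0.158736+0.367455i
  term(m=-1) = +0.006760-0.008493i   from Y*(Ω₁)=+0.033436+0.101922i, Y(Ω₂)=-0.055586-0.084564i
  term(m=+0) = -0.132655+0.000000i   from Y*(Ω₁)=+0.302965-0.000000i, Y(Ω₂)=-0.437857+0.000000i
  term(m=+1) = +0.006760+0.008493i   from Y*(Ω₁)=-0.033436+0.101922i, Y(Ω₂)=+0.055586-0.084564i
  term(m=+2) = +0.027260-0.118450i   from Y*(Ω₁)=+0.244650+0.179873i, Y(Ω₂)=-0.158736-0.367455i
  term(m=+3) = -0.060696+0.029027i   from Y*(Ω₁)=-0.114049+0.081391i, Y(Ω₂)=+0.472954+0.083006i
  term(m=+4) = -0.079644-0.038709i   from Y*(Ω₁)=+0.090236+0.288801i, Y(Ω₂)=-0.200614+0.213091i
  term(m=+5) = +0.005593+0.025026i   from Y*(Ω₁)=-0.222139-0.003143i, Y(Ω₂)=-0.026769-0.112281i
  term(m=+6) = -0.005433+0.006738i   from Y*(Ω₁)=-0.092136+0.267997i, Y(Ω₂)=+0.028717+0.010400i
  term(m=+7) = +0.002239+0.000014i   from Y*(Ω₁)=-0.362164-0.274250i, Y(Ω₂)=-0.003948+0.002950i
Total Σ_m = -0.340494+0.000000i. Multiply by 0.837758: -0.285252+0.000000i. P_7(cos γ) = -0.285252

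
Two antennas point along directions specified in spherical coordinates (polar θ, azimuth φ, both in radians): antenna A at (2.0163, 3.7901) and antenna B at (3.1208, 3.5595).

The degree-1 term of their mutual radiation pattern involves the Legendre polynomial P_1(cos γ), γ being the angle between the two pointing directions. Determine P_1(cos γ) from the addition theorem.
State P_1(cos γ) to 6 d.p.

Summing Y*_{l m}(θ₁,φ₁)·Y_{l m}(θ₂,φ₂) over m ∈ [−1, 1]; prefactor 4π/(2·1+1) = 4.188790:
  m=-1: Y*=-0.24848 - 0.18831j  Y=-0.00657 + 0.00292j  product 0.00218 + 0.00051j
  m=+0: Y*=-0.21054 + 0.00000j  Y=-0.48850 + 0.00000j  product 0.10285 + 0.00000j
  m=+1: Y*=0.24848 - 0.18831j  Y=0.00657 + 0.00292j  product 0.00218 - 0.00051j
Accumulated sum 0.10721 + 0.00000j; after 4π/(2l+1) scaling, 0.44908 + 0.00000j ⇒ P_1 = 0.449084

0.449084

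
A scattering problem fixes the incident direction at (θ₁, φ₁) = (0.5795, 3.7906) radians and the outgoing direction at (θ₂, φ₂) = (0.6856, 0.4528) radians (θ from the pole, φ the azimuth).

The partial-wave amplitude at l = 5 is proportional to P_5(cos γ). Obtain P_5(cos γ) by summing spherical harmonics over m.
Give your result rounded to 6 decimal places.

Summing Y*_{l m}(θ₁,φ₁)·Y_{l m}(θ₂,φ₂) over m ∈ [−5, 5]; prefactor 4π/(2·5+1) = 1.142397:
  m=-5: Y*=0.02273 + 0.00236j  Y=-0.03017 - 0.03632j  product -0.00060 - 0.00090j
  m=-4: Y*=-0.09440 + 0.05730j  Y=-0.04347 - 0.17731j  product 0.01426 + 0.01425j
  m=-3: Y*=0.11065 - 0.28008j  Y=0.08129 - 0.37698j  product -0.09659 - 0.06448j
  m=-2: Y*=0.12607 + 0.45063j  Y=0.25881 - 0.32992j  product 0.18130 + 0.07504j
  m=-1: Y*=-0.20847 - 0.15815j  Y=0.02742 - 0.01334j  product -0.00782 - 0.00156j
  m=+0: Y*=-0.30606 + 0.00000j  Y=-0.39150 + 0.00000j  product 0.11982 + 0.00000j
  m=+1: Y*=0.20847 - 0.15815j  Y=-0.02742 - 0.01334j  product -0.00782 + 0.00156j
  m=+2: Y*=0.12607 - 0.45063j  Y=0.25881 + 0.32992j  product 0.18130 - 0.07504j
  m=+3: Y*=-0.11065 - 0.28008j  Y=-0.08129 - 0.37698j  product -0.09659 + 0.06448j
  m=+4: Y*=-0.09440 - 0.05730j  Y=-0.04347 + 0.17731j  product 0.01426 - 0.01425j
  m=+5: Y*=-0.02273 + 0.00236j  Y=0.03017 - 0.03632j  product -0.00060 + 0.00090j
Total Σ_m = 0.30092 + 0.00000j. Multiply by 1.142397: 0.34377 + 0.00000j. P_5(cos γ) = 0.343770

0.343770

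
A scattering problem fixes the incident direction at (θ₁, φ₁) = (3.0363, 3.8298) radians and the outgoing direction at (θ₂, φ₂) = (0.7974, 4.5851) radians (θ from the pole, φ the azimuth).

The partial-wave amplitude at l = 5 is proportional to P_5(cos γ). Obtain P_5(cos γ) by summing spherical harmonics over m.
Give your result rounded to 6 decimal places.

Expand P_5 via completeness: Σ_{m} conj(Y_{5,m}) at Ω₁ times Y_{5,m} at Ω₂ —
  [-5]  conj(Y_{5,-5})(Ω₁) = +0.000006+0.000002i ; Y_{5,-5}(Ω₂) = -0.051743+0.070015i ; Δ = -0.000000+0.000000i
  [-4]  conj(Y_{5,-4})(Ω₁) = +0.000165-0.000067i ; Y_{5,-4}(Ω₂) = +0.234684+0.131013i ; Δ = +0.000048+0.000006i
  [-3]  conj(Y_{5,-3})(Ω₁) = +0.001504-0.002794i ; Y_{5,-3}(Ω₂) = +0.160203-0.398933i ; Δ = -0.000874-0.001048i
  [-2]  conj(Y_{5,-2})(Ω₁) = -0.007073-0.035926i ; Y_{5,-2}(Ω₂) = -0.272194-0.070832i ; Δ = -0.000620+0.010280i
  [-1]  conj(Y_{5,-1})(Ω₁) = -0.200020-0.164482i ; Y_{5,-1}(Ω₂) = +0.024176-0.188899i ; Δ = -0.035906+0.033807i
  [+0]  conj(Y_{5,0})(Ω₁) = -0.859375-0.000000i ; Y_{5,0}(Ω₂) = -0.339612+0.000000i ; Δ = +0.291854+0.000000i
  [+1]  conj(Y_{5,1})(Ω₁) = +0.200020-0.164482i ; Y_{5,1}(Ω₂) = -0.024176-0.188899i ; Δ = -0.035906-0.033807i
  [+2]  conj(Y_{5,2})(Ω₁) = -0.007073+0.035926i ; Y_{5,2}(Ω₂) = -0.272194+0.070832i ; Δ = -0.000620-0.010280i
  [+3]  conj(Y_{5,3})(Ω₁) = -0.001504-0.002794i ; Y_{5,3}(Ω₂) = -0.160203-0.398933i ; Δ = -0.000874+0.001048i
  [+4]  conj(Y_{5,4})(Ω₁) = +0.000165+0.000067i ; Y_{5,4}(Ω₂) = +0.234684-0.131013i ; Δ = +0.000048-0.000006i
  [+5]  conj(Y_{5,5})(Ω₁) = -0.000006+0.000002i ; Y_{5,5}(Ω₂) = +0.051743+0.070015i ; Δ = -0.000000-0.000000i
Total Σ_m = +0.217150+0.000000i. Multiply by 1.142397: +0.248071+0.000000i. P_5(cos γ) = 0.248071

0.248071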